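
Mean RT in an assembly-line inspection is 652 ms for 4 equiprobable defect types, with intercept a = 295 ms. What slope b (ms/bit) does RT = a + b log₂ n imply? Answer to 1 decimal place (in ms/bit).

log₂(4) = 2 bits.
b = (RT − a)/log₂ n = (652 − 295) / 2 = 178.500 ms/bit.

178.5 ms/bit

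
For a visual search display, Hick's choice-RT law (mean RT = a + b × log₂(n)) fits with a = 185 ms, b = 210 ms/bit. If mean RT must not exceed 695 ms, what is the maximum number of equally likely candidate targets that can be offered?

210·log₂ n ≤ 695 − 185 = 510, giving log₂ n ≤ 2.4286 and n ≤ 5.384. The largest whole number is 5.

5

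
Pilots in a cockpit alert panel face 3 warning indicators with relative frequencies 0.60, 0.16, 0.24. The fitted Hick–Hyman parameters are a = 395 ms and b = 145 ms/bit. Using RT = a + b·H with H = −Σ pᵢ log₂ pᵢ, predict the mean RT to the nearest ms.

H = 0.60·log₂(1/0.60) + 0.16·log₂(1/0.16) + 0.24·log₂(1/0.24) = 1.3593 bits.
RT = 395 + 145 × 1.3593 = 592.10 ms.

592 ms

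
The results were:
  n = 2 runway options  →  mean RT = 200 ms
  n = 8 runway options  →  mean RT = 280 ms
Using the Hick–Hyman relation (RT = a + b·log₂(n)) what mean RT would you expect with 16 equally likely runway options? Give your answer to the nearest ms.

With log₂ n on the abscissa the relation is linear; from the two conditions:
  b = (280 − 200) / (log₂ 8 − log₂ 2) = 80 / (3 − 1) = 40 ms/bit
  a = 200 − 40 × 1 = 160 ms
Then RT(16) = 160 + 40 × log₂ 16 = 160 + 40 × 4 ≈ 320.000 ms.

320 ms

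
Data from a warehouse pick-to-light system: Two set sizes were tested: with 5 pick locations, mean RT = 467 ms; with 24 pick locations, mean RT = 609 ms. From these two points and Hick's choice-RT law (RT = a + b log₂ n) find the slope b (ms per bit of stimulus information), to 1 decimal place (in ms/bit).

The slope on a log₂ axis is (609 − 467) / (4.5850 − 2.3219) = 62.748 ms/bit.

62.7 ms/bit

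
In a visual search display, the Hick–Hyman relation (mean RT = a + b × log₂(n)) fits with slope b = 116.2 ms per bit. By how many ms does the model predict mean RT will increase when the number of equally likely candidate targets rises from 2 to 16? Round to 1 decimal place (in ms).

348.6 ms

ΔRT = (a + b log₂ n₂) − (a + b log₂ n₁) = b·(log₂ n₂ − log₂ n₁).
log₂(16) − log₂(2) = log₂(16/2) = log₂(8) = 3.
ΔRT = 116.2 × 3.0000 = 348.600 ms.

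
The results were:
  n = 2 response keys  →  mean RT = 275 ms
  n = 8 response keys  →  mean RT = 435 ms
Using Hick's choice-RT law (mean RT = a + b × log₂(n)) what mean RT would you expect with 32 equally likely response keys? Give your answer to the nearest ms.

595 ms

RT is linear in log₂ n, so two points fix the line:
  b = (435 − 275) / (log₂ 8 − log₂ 2) = 160 / (3 − 1) = 80 ms/bit
  a = 275 − 80 × 1 = 195 ms
Then RT(32) = 195 + 80 × log₂ 32 = 195 + 80 × 5 ≈ 595.000 ms.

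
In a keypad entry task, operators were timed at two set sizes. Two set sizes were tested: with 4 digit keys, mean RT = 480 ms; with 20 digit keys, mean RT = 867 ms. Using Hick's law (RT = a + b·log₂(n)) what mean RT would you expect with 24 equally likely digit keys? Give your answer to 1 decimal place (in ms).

Solve the two-equation system in a and b:
  b = (867 − 480) / (log₂ 20 − log₂ 4) = 387 / (4.3219 − 2) = 166.672 ms/bit
  a = 480 − 166.672 × 2 = 146.656 ms
Then RT(24) = 146.656 + 166.672 × log₂ 24 = 146.656 + 166.672 × 4.5850 ≈ 910.840 ms.

910.8 ms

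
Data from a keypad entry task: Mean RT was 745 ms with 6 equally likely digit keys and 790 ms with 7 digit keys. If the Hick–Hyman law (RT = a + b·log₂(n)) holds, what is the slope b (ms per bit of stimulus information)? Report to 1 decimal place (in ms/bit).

b = (RT₂ − RT₁)/(log₂ n₂ − log₂ n₁) = (790 − 745)/(2.8074 − 2.5850) = 202.345 ms/bit.

202.3 ms/bit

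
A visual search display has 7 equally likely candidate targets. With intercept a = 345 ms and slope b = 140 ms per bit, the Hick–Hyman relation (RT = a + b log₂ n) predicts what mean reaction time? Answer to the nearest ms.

738 ms

log₂(7) = 2.8074 bits, so RT = 345 + 140 × 2.8074 ≈ 738.030 ms.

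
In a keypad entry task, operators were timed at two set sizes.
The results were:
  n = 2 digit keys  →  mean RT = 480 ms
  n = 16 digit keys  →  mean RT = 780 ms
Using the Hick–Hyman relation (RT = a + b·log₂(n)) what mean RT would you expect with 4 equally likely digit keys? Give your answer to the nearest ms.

Solve the two-equation system in a and b:
  b = (780 − 480) / (log₂ 16 − log₂ 2) = 300 / (4 − 1) = 100 ms/bit
  a = 480 − 100 × 1 = 380 ms
Then RT(4) = 380 + 100 × log₂ 4 = 380 + 100 × 2 ≈ 580.000 ms.

580 ms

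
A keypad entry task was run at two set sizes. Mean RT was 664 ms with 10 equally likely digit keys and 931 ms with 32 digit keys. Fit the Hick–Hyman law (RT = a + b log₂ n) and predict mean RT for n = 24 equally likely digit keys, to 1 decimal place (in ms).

865.0 ms

RT is linear in log₂ n, so two points fix the line:
  b = (931 − 664) / (log₂ 32 − log₂ 10) = 267 / (5 − 3.3219) = 159.111 ms/bit
  a = 664 − 159.111 × 3.3219 = 135.444 ms
Then RT(24) = 135.444 + 159.111 × log₂ 24 = 135.444 + 159.111 × 4.5850 ≈ 864.963 ms.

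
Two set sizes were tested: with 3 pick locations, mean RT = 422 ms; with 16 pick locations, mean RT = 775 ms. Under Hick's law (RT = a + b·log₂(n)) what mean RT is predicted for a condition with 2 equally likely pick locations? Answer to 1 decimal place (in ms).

336.5 ms

With log₂ n on the abscissa the relation is linear; from the two conditions:
  b = (775 − 422) / (log₂ 16 − log₂ 3) = 353 / (4 − 1.5850) = 146.168 ms/bit
  a = 422 − 146.168 × 1.5850 = 190.330 ms
Then RT(2) = 190.330 + 146.168 × log₂ 2 = 190.330 + 146.168 × 1 ≈ 336.497 ms.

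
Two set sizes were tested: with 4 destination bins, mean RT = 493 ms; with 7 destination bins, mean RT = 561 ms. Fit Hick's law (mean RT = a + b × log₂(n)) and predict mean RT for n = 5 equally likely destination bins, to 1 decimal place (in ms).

520.1 ms

Solve the two-equation system in a and b:
  b = (561 − 493) / (log₂ 7 − log₂ 4) = 68 / (2.8074 − 2) = 84.226 ms/bit
  a = 493 − 84.226 × 2 = 324.549 ms
Then RT(5) = 324.549 + 84.226 × log₂ 5 = 324.549 + 84.226 × 2.3219 ≈ 520.115 ms.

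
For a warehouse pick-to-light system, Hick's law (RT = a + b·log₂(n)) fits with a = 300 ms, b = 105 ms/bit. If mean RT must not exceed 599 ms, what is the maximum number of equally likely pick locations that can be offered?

7

Information budget: (599 − 300)/105 = 2.8476 bits, so n ≤ 2^2.8476 = 7.198 → at most 7.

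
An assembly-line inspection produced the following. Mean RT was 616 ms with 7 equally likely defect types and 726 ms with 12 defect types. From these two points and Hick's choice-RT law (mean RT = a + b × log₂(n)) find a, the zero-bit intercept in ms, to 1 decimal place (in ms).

b = (RT₂ − RT₁)/(log₂ n₂ − log₂ n₁) = (726 − 616)/(3.5850 − 2.8074) = 141.460 ms/bit.
a = RT₁ − b·log₂ n₁ = 616 − 141.460 × 2.8074 = 218.873 ms.

218.9 ms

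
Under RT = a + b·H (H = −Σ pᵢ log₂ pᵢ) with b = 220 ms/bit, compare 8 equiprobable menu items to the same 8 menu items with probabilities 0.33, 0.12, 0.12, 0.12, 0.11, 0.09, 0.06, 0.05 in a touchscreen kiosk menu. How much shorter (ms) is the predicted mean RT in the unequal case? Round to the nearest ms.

55 ms

Equiprobable entropy H₀ = log₂ 8 = 3.0000 bits.
Skewed entropy H = −Σ pᵢ log₂ pᵢ = 2.7516 bits.
ΔRT = b·(H₀ − H) = 220 × 0.2484 = 54.65 ms.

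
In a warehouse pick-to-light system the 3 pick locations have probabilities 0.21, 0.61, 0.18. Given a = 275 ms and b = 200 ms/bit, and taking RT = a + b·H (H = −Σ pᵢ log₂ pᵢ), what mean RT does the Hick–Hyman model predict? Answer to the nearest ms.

546 ms

H = 0.21·log₂(1/0.21) + 0.61·log₂(1/0.61) + 0.18·log₂(1/0.18) = 1.3531 bits.
RT = 275 + 200 × 1.3531 = 545.63 ms.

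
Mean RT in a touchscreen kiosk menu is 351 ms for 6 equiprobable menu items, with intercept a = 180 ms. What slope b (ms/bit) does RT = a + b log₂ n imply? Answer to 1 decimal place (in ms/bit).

66.2 ms/bit

b = (351 − 180) / log₂(6) = 171 / 2.5850 = 66.152 ms/bit.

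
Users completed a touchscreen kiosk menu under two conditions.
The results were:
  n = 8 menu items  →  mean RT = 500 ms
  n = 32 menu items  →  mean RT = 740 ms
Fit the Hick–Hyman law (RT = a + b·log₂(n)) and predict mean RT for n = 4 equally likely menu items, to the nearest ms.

Fit slope and intercept:
  b = (740 − 500) / (log₂ 32 − log₂ 8) = 240 / (5 − 3) = 120 ms/bit
  a = 500 − 120 × 3 = 140 ms
Then RT(4) = 140 + 120 × log₂ 4 = 140 + 120 × 2 ≈ 380.000 ms.

380 ms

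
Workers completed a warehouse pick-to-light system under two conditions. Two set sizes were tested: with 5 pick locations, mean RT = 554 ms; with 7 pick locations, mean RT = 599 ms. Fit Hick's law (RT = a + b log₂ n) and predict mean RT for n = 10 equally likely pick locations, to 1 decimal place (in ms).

RT is linear in log₂ n, so two points fix the line:
  b = (599 − 554) / (log₂ 7 − log₂ 5) = 45 / (2.8074 − 2.3219) = 92.702 ms/bit
  a = 554 − 92.702 × 2.3219 = 338.753 ms
Then RT(10) = 338.753 + 92.702 × log₂ 10 = 338.753 + 92.702 × 3.3219 ≈ 646.702 ms.

646.7 ms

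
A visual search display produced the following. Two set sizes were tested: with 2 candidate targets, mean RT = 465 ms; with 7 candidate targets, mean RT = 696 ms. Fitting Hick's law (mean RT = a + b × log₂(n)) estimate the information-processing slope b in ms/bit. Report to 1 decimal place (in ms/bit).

127.8 ms/bit

The slope on a log₂ axis is (696 − 465) / (2.8074 − 1) = 127.811 ms/bit.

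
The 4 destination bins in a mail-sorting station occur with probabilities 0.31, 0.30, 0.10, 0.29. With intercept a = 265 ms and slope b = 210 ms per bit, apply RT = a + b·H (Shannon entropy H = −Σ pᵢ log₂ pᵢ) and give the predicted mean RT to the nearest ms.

H = 0.31·log₂(1/0.31) + 0.30·log₂(1/0.30) + 0.10·log₂(1/0.10) + 0.29·log₂(1/0.29) = 1.8950 bits.
RT = 265 + 210 × 1.8950 = 662.95 ms.

663 ms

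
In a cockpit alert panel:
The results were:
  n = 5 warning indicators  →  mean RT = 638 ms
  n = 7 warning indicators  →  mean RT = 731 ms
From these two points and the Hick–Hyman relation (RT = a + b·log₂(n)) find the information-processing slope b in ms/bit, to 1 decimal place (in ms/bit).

191.6 ms/bit

The slope on a log₂ axis is (731 − 638) / (2.8074 − 2.3219) = 191.584 ms/bit.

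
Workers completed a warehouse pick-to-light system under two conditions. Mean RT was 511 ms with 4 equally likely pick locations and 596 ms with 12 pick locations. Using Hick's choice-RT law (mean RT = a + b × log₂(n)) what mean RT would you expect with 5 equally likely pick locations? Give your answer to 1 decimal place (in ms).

528.3 ms

RT is linear in log₂ n, so two points fix the line:
  b = (596 − 511) / (log₂ 12 − log₂ 4) = 85 / (3.5850 − 2) = 53.629 ms/bit
  a = 511 − 53.629 × 2 = 403.742 ms
Then RT(5) = 403.742 + 53.629 × log₂ 5 = 403.742 + 53.629 × 2.3219 ≈ 528.265 ms.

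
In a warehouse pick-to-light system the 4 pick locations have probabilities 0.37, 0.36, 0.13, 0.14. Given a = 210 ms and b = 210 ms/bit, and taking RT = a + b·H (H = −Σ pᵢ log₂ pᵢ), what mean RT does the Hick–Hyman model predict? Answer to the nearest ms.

Entropy contributions −pᵢ log₂ pᵢ: 0.5307, 0.5306, 0.3826, 0.3971; sum H = 1.8411 bits.
RT = a + bH = 210 + 210·1.8411 = 596.63 ms.

597 ms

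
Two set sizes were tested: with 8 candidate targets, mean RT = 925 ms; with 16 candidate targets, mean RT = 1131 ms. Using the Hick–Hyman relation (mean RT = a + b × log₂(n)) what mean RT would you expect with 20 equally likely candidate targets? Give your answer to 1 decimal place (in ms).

Fit slope and intercept:
  b = (1131 − 925) / (log₂ 16 − log₂ 8) = 206 / (4 − 3) = 206.000 ms/bit
  a = 925 − 206.000 × 3 = 307.000 ms
Then RT(20) = 307.000 + 206.000 × log₂ 20 = 307.000 + 206.000 × 4.3219 ≈ 1197.317 ms.

1197.3 ms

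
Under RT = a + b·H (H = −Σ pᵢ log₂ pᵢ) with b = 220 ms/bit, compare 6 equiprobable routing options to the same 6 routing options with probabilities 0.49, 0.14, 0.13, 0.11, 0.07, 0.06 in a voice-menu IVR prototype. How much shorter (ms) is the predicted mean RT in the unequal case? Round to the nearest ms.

The RT saving is b·ΔH. Equiprobable H₀ = log₂(6) = 2.5850 bits; with the given probabilities H = 2.1464 bits.
b·(H₀ − H) = 220 × (2.5850 − 2.1464) = 96.48 ms.

96 ms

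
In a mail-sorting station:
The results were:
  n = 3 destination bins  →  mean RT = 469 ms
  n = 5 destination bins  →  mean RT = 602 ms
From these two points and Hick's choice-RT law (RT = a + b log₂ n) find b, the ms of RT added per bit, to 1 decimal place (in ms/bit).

180.5 ms/bit

b = (RT₂ − RT₁)/(log₂ n₂ − log₂ n₁) = (602 − 469)/(2.3219 − 1.5850) = 180.470 ms/bit.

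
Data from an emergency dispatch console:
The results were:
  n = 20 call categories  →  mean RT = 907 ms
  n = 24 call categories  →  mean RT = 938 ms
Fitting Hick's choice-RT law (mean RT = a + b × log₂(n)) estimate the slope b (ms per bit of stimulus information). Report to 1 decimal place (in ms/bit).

Slope: b = (938 − 907) / (log₂ 24 − log₂ 20) = 31/0.2630 = 117.855 ms/bit.

117.9 ms/bit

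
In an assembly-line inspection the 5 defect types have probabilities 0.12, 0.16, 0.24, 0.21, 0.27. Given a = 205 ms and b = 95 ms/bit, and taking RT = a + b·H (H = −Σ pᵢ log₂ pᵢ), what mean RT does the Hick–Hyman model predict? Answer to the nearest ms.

420 ms

H = 0.12·log₂(1/0.12) + 0.16·log₂(1/0.16) + 0.24·log₂(1/0.24) + 0.21·log₂(1/0.21) + 0.27·log₂(1/0.27) = 2.2671 bits.
RT = 205 + 95 × 2.2671 = 420.37 ms.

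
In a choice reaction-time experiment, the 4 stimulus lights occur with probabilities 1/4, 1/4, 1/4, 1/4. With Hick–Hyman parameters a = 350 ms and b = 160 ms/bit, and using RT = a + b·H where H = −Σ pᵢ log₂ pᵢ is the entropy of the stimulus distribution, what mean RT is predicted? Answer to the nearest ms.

670 ms

H = −Σ pᵢ log₂ pᵢ = 0.25·2 + 0.25·2 + 0.25·2 + 0.25·2 = 2.000 bits.
RT = 350 + 160 × 2.000 = 670.00 ms.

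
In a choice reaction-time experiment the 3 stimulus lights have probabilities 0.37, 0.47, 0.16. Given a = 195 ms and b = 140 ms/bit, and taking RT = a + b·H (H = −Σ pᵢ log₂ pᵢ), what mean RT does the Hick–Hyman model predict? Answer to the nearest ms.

400 ms

H = 0.37·log₂(1/0.37) + 0.47·log₂(1/0.47) + 0.16·log₂(1/0.16) = 1.4657 bits.
RT = 195 + 140 × 1.4657 = 400.20 ms.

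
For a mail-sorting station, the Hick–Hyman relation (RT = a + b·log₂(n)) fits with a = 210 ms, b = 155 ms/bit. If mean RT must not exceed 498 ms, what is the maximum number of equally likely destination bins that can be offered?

3

155·log₂ n ≤ 498 − 210 = 288, giving log₂ n ≤ 1.8581 and n ≤ 3.625. The largest whole number is 3.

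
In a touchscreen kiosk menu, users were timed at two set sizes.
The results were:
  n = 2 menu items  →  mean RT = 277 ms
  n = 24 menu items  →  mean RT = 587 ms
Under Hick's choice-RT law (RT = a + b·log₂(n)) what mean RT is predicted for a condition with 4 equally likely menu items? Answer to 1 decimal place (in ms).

Solve the two-equation system in a and b:
  b = (587 − 277) / (log₂ 24 − log₂ 2) = 310 / (4.5850 − 1) = 86.472 ms/bit
  a = 277 − 86.472 × 1 = 190.528 ms
Then RT(4) = 190.528 + 86.472 × log₂ 4 = 190.528 + 86.472 × 2 ≈ 363.472 ms.

363.5 ms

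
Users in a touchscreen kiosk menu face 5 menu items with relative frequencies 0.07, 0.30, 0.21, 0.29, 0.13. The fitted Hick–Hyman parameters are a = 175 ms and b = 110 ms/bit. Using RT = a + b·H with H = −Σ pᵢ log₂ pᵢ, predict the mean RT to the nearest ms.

H = 0.07·log₂(1/0.07) + 0.30·log₂(1/0.30) + 0.21·log₂(1/0.21) + 0.29·log₂(1/0.29) + 0.13·log₂(1/0.13) = 2.1630 bits.
RT = 175 + 110 × 2.1630 = 412.93 ms.

413 ms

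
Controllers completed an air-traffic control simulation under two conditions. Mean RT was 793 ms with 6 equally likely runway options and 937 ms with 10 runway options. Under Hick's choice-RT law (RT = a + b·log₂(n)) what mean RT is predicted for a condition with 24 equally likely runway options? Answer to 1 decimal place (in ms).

1183.8 ms

RT is linear in log₂ n, so two points fix the line:
  b = (937 − 793) / (log₂ 10 − log₂ 6) = 144 / (3.3219 − 2.5850) = 195.396 ms/bit
  a = 793 − 195.396 × 2.5850 = 287.909 ms
Then RT(24) = 287.909 + 195.396 × log₂ 24 = 287.909 + 195.396 × 4.5850 ≈ 1183.792 ms.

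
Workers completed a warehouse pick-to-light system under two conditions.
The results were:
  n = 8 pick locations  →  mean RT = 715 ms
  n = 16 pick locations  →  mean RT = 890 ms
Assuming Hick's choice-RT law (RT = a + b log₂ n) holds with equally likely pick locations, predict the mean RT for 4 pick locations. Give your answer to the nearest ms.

540 ms

With log₂ n on the abscissa the relation is linear; from the two conditions:
  b = (890 − 715) / (log₂ 16 − log₂ 8) = 175 / (4 − 3) = 175 ms/bit
  a = 715 − 175 × 3 = 190 ms
Then RT(4) = 190 + 175 × log₂ 4 = 190 + 175 × 2 ≈ 540.000 ms.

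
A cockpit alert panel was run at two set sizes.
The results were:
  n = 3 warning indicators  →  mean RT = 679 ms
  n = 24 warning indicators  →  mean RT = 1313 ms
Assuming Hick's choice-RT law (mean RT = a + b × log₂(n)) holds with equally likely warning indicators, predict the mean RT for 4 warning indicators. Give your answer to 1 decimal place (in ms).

Solve the two-equation system in a and b:
  b = (1313 − 679) / (log₂ 24 − log₂ 3) = 634 / (4.5850 − 1.5850) = 211.333 ms/bit
  a = 679 − 211.333 × 1.5850 = 344.045 ms
Then RT(4) = 344.045 + 211.333 × log₂ 4 = 344.045 + 211.333 × 2 ≈ 766.711 ms.

766.7 ms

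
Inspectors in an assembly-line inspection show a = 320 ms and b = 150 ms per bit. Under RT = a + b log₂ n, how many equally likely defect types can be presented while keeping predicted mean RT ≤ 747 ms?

7

150·log₂ n ≤ 747 − 320 = 427, giving log₂ n ≤ 2.8467 and n ≤ 7.193. The largest whole number is 7.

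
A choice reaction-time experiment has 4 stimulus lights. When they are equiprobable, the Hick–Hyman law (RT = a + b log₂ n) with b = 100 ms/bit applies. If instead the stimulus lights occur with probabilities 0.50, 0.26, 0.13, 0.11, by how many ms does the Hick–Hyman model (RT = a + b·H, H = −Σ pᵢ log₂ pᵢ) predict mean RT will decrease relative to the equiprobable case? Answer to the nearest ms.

26 ms

Equiprobable entropy H₀ = log₂ 4 = 2.0000 bits.
Skewed entropy H = −Σ pᵢ log₂ pᵢ = 1.7382 bits.
ΔRT = b·(H₀ − H) = 100 × 0.2618 = 26.18 ms.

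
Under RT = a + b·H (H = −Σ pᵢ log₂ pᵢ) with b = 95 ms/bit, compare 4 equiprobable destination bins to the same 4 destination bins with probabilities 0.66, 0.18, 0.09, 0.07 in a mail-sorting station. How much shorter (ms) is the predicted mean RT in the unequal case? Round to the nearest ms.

The RT saving is b·ΔH. Equiprobable H₀ = log₂(4) = 2.0000 bits; with the given probabilities H = 1.4222 bits.
b·(H₀ − H) = 95 × (2.0000 − 1.4222) = 54.89 ms.

55 ms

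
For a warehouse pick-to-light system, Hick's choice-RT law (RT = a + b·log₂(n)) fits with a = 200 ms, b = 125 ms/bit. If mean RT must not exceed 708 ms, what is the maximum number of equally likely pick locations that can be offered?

Information budget: (708 − 200)/125 = 4.0640 bits, so n ≤ 2^4.0640 = 16.726 → at most 16.

16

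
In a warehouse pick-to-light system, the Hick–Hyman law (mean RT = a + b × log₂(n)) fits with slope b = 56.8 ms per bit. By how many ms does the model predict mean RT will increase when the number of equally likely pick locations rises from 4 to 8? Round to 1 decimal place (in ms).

56.8 ms

Only the slope matters, since a is common to both: ΔRT = b·log₂(n₂/n₁).
log₂(8) − log₂(4) = log₂(8/4) = log₂(2) = 1.
ΔRT = 56.8 × 1.0000 = 56.800 ms.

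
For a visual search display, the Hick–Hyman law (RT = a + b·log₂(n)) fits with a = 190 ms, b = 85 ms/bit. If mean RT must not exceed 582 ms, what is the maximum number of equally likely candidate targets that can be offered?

Information budget: (582 − 190)/85 = 4.6118 bits, so n ≤ 2^4.6118 = 24.450 → at most 24.

24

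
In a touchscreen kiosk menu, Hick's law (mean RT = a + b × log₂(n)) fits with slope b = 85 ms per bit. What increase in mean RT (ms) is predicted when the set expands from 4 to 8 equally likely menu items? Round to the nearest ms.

85 ms

ΔRT = (a + b log₂ n₂) − (a + b log₂ n₁) = b·(log₂ n₂ − log₂ n₁).
log₂(8) − log₂(4) = log₂(8/4) = log₂(2) = 1.
ΔRT = 85 × 1.0000 = 85.000 ms.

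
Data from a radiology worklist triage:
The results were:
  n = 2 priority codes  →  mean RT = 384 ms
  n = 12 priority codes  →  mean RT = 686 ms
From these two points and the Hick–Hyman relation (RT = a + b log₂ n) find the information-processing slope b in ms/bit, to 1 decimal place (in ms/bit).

116.8 ms/bit

b = (RT₂ − RT₁)/(log₂ n₂ − log₂ n₁) = (686 − 384)/(3.5850 − 1) = 116.830 ms/bit.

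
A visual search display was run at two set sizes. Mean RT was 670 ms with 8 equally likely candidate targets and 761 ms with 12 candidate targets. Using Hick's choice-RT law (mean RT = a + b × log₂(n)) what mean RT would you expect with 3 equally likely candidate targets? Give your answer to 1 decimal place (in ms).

With log₂ n on the abscissa the relation is linear; from the two conditions:
  b = (761 − 670) / (log₂ 12 − log₂ 8) = 91 / (3.5850 − 3) = 155.566 ms/bit
  a = 670 − 155.566 × 3 = 203.303 ms
Then RT(3) = 203.303 + 155.566 × log₂ 3 = 203.303 + 155.566 × 1.5850 ≈ 449.869 ms.

449.9 ms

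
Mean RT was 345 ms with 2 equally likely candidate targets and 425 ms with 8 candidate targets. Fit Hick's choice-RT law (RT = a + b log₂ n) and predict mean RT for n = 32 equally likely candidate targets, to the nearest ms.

505 ms

Solve the two-equation system in a and b:
  b = (425 − 345) / (log₂ 8 − log₂ 2) = 80 / (3 − 1) = 40 ms/bit
  a = 345 − 40 × 1 = 305 ms
Then RT(32) = 305 + 40 × log₂ 32 = 305 + 40 × 5 ≈ 505.000 ms.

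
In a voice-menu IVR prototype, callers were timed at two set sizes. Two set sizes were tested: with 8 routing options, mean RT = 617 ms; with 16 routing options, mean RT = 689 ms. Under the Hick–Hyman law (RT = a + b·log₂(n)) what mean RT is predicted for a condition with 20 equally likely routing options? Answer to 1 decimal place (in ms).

RT is linear in log₂ n, so two points fix the line:
  b = (689 − 617) / (log₂ 16 − log₂ 8) = 72 / (4 − 3) = 72.000 ms/bit
  a = 617 − 72.000 × 3 = 401.000 ms
Then RT(20) = 401.000 + 72.000 × log₂ 20 = 401.000 + 72.000 × 4.3219 ≈ 712.179 ms.

712.2 ms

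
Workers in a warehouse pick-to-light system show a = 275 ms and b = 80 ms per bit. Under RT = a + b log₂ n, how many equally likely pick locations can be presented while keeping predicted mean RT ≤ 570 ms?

Set 275 + 80·log₂ n ≤ 570 → log₂ n ≤ (570 − 275)/80 = 3.6875.
So n ≤ 2^3.6875 = 12.884; the largest integer n is 12.

12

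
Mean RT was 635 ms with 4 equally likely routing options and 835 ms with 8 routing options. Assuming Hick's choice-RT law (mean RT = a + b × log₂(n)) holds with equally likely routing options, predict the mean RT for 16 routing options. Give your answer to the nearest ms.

1035 ms

Solve the two-equation system in a and b:
  b = (835 − 635) / (log₂ 8 − log₂ 4) = 200 / (3 − 2) = 200 ms/bit
  a = 635 − 200 × 2 = 235 ms
Then RT(16) = 235 + 200 × log₂ 16 = 235 + 200 × 4 ≈ 1035.000 ms.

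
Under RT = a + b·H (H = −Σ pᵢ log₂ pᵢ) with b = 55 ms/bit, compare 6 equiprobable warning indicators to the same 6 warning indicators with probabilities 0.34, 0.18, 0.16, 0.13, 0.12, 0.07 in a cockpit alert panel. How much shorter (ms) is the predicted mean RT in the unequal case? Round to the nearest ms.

9 ms

Equiprobable entropy H₀ = log₂ 6 = 2.5850 bits.
Skewed entropy H = −Σ pᵢ log₂ pᵢ = 2.4158 bits.
ΔRT = b·(H₀ − H) = 55 × 0.1692 = 9.31 ms.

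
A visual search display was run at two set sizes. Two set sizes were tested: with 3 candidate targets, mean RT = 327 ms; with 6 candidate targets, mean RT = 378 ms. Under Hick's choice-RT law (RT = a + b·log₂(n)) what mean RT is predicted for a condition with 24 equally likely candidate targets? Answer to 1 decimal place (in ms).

480.0 ms

With log₂ n on the abscissa the relation is linear; from the two conditions:
  b = (378 − 327) / (log₂ 6 − log₂ 3) = 51 / (2.5850 − 1.5850) = 51.000 ms/bit
  a = 327 − 51.000 × 1.5850 = 246.167 ms
Then RT(24) = 246.167 + 51.000 × log₂ 24 = 246.167 + 51.000 × 4.5850 ≈ 480.000 ms.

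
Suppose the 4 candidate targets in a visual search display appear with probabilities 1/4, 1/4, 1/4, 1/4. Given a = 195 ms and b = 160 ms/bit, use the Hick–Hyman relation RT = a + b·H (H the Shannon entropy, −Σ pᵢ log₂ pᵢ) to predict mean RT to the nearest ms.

515 ms

H = −Σ pᵢ log₂ pᵢ = 0.25·2 + 0.25·2 + 0.25·2 + 0.25·2 = 2.000 bits.
RT = 195 + 160 × 2.000 = 515.00 ms.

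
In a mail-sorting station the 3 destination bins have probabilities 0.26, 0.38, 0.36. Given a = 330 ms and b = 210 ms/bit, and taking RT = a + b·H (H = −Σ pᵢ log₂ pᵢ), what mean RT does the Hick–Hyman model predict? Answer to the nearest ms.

659 ms

Entropy contributions −pᵢ log₂ pᵢ: 0.5053, 0.5305, 0.5306; sum H = 1.5664 bits.
RT = a + bH = 330 + 210·1.5664 = 658.93 ms.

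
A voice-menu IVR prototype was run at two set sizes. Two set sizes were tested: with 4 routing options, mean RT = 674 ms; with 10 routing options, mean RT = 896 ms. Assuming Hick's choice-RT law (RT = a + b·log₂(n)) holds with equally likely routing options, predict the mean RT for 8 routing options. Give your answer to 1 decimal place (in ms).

With log₂ n on the abscissa the relation is linear; from the two conditions:
  b = (896 − 674) / (log₂ 10 − log₂ 4) = 222 / (3.3219 − 2) = 167.937 ms/bit
  a = 674 − 167.937 × 2 = 338.127 ms
Then RT(8) = 338.127 + 167.937 × log₂ 8 = 338.127 + 167.937 × 3 ≈ 841.937 ms.

841.9 ms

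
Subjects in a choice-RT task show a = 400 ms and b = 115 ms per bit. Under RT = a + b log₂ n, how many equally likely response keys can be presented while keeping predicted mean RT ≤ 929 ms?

24

Set 400 + 115·log₂ n ≤ 929 → log₂ n ≤ (929 − 400)/115 = 4.6000.
So n ≤ 2^4.6000 = 24.251; the largest integer n is 24.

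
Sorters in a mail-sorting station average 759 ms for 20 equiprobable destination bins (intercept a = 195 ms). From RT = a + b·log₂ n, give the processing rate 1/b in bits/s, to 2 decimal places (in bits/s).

b = (759 − 195)/log₂ 20 = 564/4.3219 = 130.497 ms per bit = 0.13050 s/bit; the reciprocal is 7.663 bits/s.

7.66 bits/s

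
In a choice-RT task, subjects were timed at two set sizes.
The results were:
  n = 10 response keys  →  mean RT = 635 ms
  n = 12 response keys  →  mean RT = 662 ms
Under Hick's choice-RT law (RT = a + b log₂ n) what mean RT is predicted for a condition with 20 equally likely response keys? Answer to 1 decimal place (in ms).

737.6 ms

With log₂ n on the abscissa the relation is linear; from the two conditions:
  b = (662 − 635) / (log₂ 12 − log₂ 10) = 27 / (3.5850 − 3.3219) = 102.648 ms/bit
  a = 635 − 102.648 × 3.3219 = 294.010 ms
Then RT(20) = 294.010 + 102.648 × log₂ 20 = 294.010 + 102.648 × 4.3219 ≈ 737.648 ms.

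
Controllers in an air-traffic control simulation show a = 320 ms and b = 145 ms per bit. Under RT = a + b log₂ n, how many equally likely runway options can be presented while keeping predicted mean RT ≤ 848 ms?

12

Set 320 + 145·log₂ n ≤ 848 → log₂ n ≤ (848 − 320)/145 = 3.6414.
So n ≤ 2^3.6414 = 12.479; the largest integer n is 12.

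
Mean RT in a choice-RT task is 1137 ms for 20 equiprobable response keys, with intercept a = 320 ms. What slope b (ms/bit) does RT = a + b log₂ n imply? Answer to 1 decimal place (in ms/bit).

189.0 ms/bit

20 alternatives carry log₂ 20 = 4.3219 bits; the choice cost is 1137 − 320 = 817 ms, so b = 817/4.3219 = 189.036 ms/bit.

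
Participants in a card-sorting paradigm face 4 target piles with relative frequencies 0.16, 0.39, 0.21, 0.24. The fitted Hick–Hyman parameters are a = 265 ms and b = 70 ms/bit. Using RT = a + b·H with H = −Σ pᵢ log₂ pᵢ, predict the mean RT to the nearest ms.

H = 0.16·log₂(1/0.16) + 0.39·log₂(1/0.39) + 0.21·log₂(1/0.21) + 0.24·log₂(1/0.24) = 1.9198 bits.
RT = 265 + 70 × 1.9198 = 399.38 ms.

399 ms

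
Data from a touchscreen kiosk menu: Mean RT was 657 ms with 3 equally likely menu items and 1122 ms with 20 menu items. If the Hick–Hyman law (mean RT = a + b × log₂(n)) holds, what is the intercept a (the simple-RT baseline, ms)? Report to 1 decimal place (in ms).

387.7 ms

Slope: b = (1122 − 657) / (log₂ 20 − log₂ 3) = 465/2.7370 = 169.896 ms/bit.
Intercept: a = 657 − 169.896·log₂(3) = 387.721 ms.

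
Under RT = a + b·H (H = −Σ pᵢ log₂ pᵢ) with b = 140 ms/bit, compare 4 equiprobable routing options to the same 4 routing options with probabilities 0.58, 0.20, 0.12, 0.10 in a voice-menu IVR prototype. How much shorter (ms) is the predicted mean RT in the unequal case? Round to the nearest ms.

53 ms

Equiprobable entropy H₀ = log₂ 4 = 2.0000 bits.
Skewed entropy H = −Σ pᵢ log₂ pᵢ = 1.6195 bits.
ΔRT = b·(H₀ − H) = 140 × 0.3805 = 53.28 ms.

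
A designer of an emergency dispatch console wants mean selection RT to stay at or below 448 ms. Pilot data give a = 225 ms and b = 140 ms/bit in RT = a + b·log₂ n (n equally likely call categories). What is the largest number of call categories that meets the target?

Set 225 + 140·log₂ n ≤ 448 → log₂ n ≤ (448 − 225)/140 = 1.5929.
So n ≤ 2^1.5929 = 3.016; the largest integer n is 3.

3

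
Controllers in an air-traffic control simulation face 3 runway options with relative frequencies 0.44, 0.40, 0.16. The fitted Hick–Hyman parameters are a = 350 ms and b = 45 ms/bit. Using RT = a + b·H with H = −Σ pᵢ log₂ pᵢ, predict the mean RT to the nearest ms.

416 ms

H = 0.44·log₂(1/0.44) + 0.40·log₂(1/0.40) + 0.16·log₂(1/0.16) = 1.4729 bits.
RT = 350 + 45 × 1.4729 = 416.28 ms.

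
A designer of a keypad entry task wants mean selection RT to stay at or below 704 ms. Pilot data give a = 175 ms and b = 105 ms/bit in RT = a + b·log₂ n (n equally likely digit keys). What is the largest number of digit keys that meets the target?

Information budget: (704 − 175)/105 = 5.0381 bits, so n ≤ 2^5.0381 = 32.856 → at most 32.

32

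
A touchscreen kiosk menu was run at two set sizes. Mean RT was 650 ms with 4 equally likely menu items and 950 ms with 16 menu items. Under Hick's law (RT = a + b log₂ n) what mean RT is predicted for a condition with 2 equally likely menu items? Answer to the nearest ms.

RT is linear in log₂ n, so two points fix the line:
  b = (950 − 650) / (log₂ 16 − log₂ 4) = 300 / (4 − 2) = 150 ms/bit
  a = 650 − 150 × 2 = 350 ms
Then RT(2) = 350 + 150 × log₂ 2 = 350 + 150 × 1 ≈ 500.000 ms.

500 ms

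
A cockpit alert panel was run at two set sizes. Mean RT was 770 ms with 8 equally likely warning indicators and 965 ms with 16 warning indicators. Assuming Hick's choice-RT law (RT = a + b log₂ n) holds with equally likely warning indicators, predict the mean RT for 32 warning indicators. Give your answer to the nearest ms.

RT is linear in log₂ n, so two points fix the line:
  b = (965 − 770) / (log₂ 16 − log₂ 8) = 195 / (4 − 3) = 195 ms/bit
  a = 770 − 195 × 3 = 185 ms
Then RT(32) = 185 + 195 × log₂ 32 = 185 + 195 × 5 ≈ 1160.000 ms.

1160 ms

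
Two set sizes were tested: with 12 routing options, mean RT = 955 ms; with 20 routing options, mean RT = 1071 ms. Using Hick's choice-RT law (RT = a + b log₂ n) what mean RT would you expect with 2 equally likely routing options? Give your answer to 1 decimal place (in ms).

548.1 ms

With log₂ n on the abscissa the relation is linear; from the two conditions:
  b = (1071 − 955) / (log₂ 20 − log₂ 12) = 116 / (4.3219 − 3.5850) = 157.402 ms/bit
  a = 955 − 157.402 × 3.5850 = 390.719 ms
Then RT(2) = 390.719 + 157.402 × log₂ 2 = 390.719 + 157.402 × 1 ≈ 548.121 ms.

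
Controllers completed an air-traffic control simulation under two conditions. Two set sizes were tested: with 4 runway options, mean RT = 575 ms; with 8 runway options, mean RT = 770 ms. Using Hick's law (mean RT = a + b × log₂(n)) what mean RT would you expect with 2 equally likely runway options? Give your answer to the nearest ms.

With log₂ n on the abscissa the relation is linear; from the two conditions:
  b = (770 − 575) / (log₂ 8 − log₂ 4) = 195 / (3 − 2) = 195 ms/bit
  a = 575 − 195 × 2 = 185 ms
Then RT(2) = 185 + 195 × log₂ 2 = 185 + 195 × 1 ≈ 380.000 ms.

380 ms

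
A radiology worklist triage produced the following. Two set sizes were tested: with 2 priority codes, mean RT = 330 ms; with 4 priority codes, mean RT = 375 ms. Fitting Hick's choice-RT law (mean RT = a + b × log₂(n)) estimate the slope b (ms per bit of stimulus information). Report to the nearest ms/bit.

The slope on a log₂ axis is (375 − 330) / (2 − 1) = 45 ms/bit.

45 ms/bit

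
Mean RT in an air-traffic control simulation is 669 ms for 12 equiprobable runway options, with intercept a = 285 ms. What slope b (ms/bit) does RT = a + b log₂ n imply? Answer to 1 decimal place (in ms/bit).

b = (669 − 285) / log₂(12) = 384 / 3.5850 = 107.114 ms/bit.

107.1 ms/bit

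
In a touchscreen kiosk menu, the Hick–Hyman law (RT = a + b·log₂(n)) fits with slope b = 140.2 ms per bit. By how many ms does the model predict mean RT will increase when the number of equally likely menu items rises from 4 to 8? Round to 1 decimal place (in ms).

140.2 ms

ΔRT = (a + b log₂ n₂) − (a + b log₂ n₁) = b·(log₂ n₂ − log₂ n₁).
log₂(8) − log₂(4) = log₂(8/4) = log₂(2) = 1.
ΔRT = 140.2 × 1.0000 = 140.200 ms.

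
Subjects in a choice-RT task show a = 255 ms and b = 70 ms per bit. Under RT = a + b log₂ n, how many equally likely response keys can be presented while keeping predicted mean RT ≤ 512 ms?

70·log₂ n ≤ 512 − 255 = 257, giving log₂ n ≤ 3.6714 and n ≤ 12.741. The largest whole number is 12.

12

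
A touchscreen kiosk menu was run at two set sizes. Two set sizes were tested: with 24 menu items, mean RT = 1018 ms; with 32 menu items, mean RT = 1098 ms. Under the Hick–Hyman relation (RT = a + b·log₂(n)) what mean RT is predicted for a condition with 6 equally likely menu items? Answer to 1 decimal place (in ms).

With log₂ n on the abscissa the relation is linear; from the two conditions:
  b = (1098 − 1018) / (log₂ 32 − log₂ 24) = 80 / (5 − 4.5850) = 192.754 ms/bit
  a = 1018 − 192.754 × 4.5850 = 134.232 ms
Then RT(6) = 134.232 + 192.754 × log₂ 6 = 134.232 + 192.754 × 2.5850 ≈ 632.493 ms.

632.5 ms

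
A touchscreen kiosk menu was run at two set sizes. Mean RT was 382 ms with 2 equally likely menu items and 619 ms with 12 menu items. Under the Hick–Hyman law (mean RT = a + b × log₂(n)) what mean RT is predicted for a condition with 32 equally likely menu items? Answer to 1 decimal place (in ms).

748.7 ms

Fit slope and intercept:
  b = (619 − 382) / (log₂ 12 − log₂ 2) = 237 / (3.5850 − 1) = 91.684 ms/bit
  a = 382 − 91.684 × 1 = 290.316 ms
Then RT(32) = 290.316 + 91.684 × log₂ 32 = 290.316 + 91.684 × 5 ≈ 748.736 ms.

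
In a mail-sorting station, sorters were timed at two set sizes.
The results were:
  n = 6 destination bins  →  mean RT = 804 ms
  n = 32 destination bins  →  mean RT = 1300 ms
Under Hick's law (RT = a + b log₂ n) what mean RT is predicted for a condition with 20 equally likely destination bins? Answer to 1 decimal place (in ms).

RT is linear in log₂ n, so two points fix the line:
  b = (1300 − 804) / (log₂ 32 − log₂ 6) = 496 / (5 − 2.5850) = 205.380 ms/bit
  a = 804 − 205.380 × 2.5850 = 273.101 ms
Then RT(20) = 273.101 + 205.380 × log₂ 20 = 273.101 + 205.380 × 4.3219 ≈ 1160.738 ms.

1160.7 ms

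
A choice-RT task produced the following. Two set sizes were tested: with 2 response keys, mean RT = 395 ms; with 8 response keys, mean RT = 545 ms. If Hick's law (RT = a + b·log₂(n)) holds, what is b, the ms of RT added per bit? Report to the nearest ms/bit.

75 ms/bit

The slope on a log₂ axis is (545 − 395) / (3 − 1) = 75 ms/bit.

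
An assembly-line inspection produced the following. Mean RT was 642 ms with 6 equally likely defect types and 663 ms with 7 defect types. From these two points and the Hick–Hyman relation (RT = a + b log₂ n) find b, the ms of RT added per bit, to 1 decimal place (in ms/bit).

94.4 ms/bit

The slope on a log₂ axis is (663 − 642) / (2.8074 − 2.5850) = 94.428 ms/bit.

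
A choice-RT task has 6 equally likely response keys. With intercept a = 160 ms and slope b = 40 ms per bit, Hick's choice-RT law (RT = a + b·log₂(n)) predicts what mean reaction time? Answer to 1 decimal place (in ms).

263.4 ms

log₂(6) = 2.5850 bits, so RT = 160 + 40 × 2.5850 ≈ 263.399 ms.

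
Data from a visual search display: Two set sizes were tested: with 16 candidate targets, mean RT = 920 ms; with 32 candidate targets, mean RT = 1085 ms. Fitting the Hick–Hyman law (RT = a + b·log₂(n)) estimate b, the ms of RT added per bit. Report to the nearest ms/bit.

Slope: b = (1085 − 920) / (log₂ 32 − log₂ 16) = 165/1.0000 = 165 ms/bit.

165 ms/bit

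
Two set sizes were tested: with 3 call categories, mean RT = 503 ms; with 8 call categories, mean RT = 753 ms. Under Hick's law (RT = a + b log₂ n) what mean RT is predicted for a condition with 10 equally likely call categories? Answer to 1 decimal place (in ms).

809.9 ms

RT is linear in log₂ n, so two points fix the line:
  b = (753 − 503) / (log₂ 8 − log₂ 3) = 250 / (3 − 1.5850) = 176.674 ms/bit
  a = 503 − 176.674 × 1.5850 = 222.979 ms
Then RT(10) = 222.979 + 176.674 × log₂ 10 = 222.979 + 176.674 × 3.3219 ≈ 809.876 ms.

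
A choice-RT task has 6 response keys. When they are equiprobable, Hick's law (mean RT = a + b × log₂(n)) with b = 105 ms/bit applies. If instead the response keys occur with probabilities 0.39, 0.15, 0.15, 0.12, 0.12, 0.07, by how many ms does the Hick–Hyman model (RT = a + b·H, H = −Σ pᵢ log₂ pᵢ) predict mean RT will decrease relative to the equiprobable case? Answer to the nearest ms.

The RT saving is b·ΔH. Equiprobable H₀ = log₂(6) = 2.5850 bits; with the given probabilities H = 2.3536 bits.
b·(H₀ − H) = 105 × (2.5850 − 2.3536) = 24.30 ms.

24 ms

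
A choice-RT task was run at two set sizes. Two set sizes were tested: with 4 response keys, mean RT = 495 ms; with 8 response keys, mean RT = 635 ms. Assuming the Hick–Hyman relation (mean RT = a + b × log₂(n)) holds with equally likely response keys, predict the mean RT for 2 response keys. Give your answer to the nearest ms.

355 ms

Solve the two-equation system in a and b:
  b = (635 − 495) / (log₂ 8 − log₂ 4) = 140 / (3 − 2) = 140 ms/bit
  a = 495 − 140 × 2 = 215 ms
Then RT(2) = 215 + 140 × log₂ 2 = 215 + 140 × 1 ≈ 355.000 ms.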